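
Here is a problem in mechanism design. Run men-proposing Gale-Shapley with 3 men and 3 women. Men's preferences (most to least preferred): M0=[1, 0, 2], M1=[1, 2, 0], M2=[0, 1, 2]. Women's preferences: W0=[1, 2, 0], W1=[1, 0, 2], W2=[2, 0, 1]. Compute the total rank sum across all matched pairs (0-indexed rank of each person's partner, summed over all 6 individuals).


Step 1: Run Gale-Shapley (men propose, women hold best offer):
  M0 proposes to W1; she accepts
  M1 proposes to W1; she switches from M0
  M2 proposes to W0; she accepts
  M0 proposes to W0; rejected
  M0 proposes to W2; she accepts
Step 2: Final matching: W0-M2, W1-M1, W2-M0
Step 3: 0-indexed ranks (man's rank of his match, then woman's): 0 + 1 + 0 + 0 + 2 + 1
Step 4: Total rank sum = 4

4


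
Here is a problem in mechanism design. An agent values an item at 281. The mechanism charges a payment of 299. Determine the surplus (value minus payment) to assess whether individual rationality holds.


Step 1: Surplus = value - payment = 281 - 299 = -18
Step 2: IR is violated (surplus < 0)

-18


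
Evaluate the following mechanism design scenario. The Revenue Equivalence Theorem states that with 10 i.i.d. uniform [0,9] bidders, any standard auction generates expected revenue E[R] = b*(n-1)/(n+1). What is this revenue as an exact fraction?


Step 1: By Revenue Equivalence, expected revenue = b*(n-1)/(n+1)
Step 2: Substituting n = 10, b = 9
Step 3: Revenue = 9*(10-1)/(10+1) = 9*9/11
Step 4: Revenue = 81/11

81/11


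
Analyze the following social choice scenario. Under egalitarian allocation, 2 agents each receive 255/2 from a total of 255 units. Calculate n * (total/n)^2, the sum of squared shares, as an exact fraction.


Step 1: Each agent's share = 255/2
Step 2: Square of each share = (255/2)^2 = 65025/4
Step 3: Sum of squares = 2 * 65025/4 = 65025/2

65025/2


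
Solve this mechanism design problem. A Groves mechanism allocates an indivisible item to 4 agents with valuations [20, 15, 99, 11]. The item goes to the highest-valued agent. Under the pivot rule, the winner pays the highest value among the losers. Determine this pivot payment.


Step 1: The efficient winner is agent 2 with value 99
Step 2: Other agents' values: [20, 15, 11]
Step 3: Pivot payment = max(others) = 20
Step 4: The winner pays 20

20


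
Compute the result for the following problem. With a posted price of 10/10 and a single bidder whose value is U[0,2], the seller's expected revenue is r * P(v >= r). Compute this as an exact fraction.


Step 1: Posted price r = 1, value support [0,2]
Step 2: P(v >= r) = (2 - 1)/2 = 1/2
Step 3: Expected revenue = r * P(v >= r) = 1 * 1/2
Step 4: Revenue = 1/2

1/2


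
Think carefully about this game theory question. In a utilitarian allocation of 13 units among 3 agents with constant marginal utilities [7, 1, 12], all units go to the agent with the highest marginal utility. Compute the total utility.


Step 1: The marginal utilities are [7, 1, 12]
Step 2: The highest marginal utility is 12
Step 3: All 13 units go to that agent
Step 4: Total utility = 12 * 13 = 156

156


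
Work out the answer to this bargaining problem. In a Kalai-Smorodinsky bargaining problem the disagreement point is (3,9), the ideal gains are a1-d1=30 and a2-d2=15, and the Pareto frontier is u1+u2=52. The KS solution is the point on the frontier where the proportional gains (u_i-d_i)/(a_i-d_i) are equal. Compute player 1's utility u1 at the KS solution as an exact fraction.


Step 1: At the KS point, (u1-d1)/r1 = (u2-d2)/r2 = t and u1+u2 = 52
Step 2: u1 = d1 + r1*t and u2 = d2 + r2*t, so (d1 + r1*t) + (d2 + r2*t) = 52
Step 3: t = (52 - 3 - 9)/(30 + 15) = 40/45 = 8/9
Step 4: u1 = d1 + r1*t = 3 + 30 * 8/9 = 89/3
Step 5: (Check: u2 = d2 + r2*t = 67/3; u1+u2 = 89/3 + 67/3 = 52, on the frontier.)

89/3


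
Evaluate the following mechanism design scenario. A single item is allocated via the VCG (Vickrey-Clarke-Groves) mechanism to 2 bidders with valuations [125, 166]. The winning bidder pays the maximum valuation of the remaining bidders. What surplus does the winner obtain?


Step 1: The winner is the agent with the highest value: agent 1 with value 166
Step 2: Values of other agents: [125]
Step 3: VCG payment = max of others' values = 125
Step 4: Surplus = 166 - 125 = 41

41


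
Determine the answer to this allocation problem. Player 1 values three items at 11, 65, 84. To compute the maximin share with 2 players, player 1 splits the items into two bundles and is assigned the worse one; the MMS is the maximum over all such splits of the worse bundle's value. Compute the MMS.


Step 1: Item values = 11, 65, 84
Step 2: Enumerate all 2-bundle partitions and take the smaller bundle:
  Partition 1: {11} vs {65,84} -> bundles 11, 149; min = 11
  Partition 2: {65} vs {11,84} -> bundles 65, 95; min = 65
  Partition 3: {84} vs {11,65} -> bundles 84, 76; min = 76
Step 3: MMS = max(11, 65, 76) = 76

76


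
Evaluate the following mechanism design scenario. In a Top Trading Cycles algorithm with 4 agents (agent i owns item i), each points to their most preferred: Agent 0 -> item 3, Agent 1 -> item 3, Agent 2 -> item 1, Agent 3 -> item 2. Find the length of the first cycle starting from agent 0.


Step 1: Trace the pointer graph from agent 0: 0 -> 3 -> 2 -> 1 -> 3
Step 2: A cycle is detected when we revisit agent 3
Step 3: The cycle is: 3 -> 2 -> 1 -> 3
Step 4: Cycle length = 3

3


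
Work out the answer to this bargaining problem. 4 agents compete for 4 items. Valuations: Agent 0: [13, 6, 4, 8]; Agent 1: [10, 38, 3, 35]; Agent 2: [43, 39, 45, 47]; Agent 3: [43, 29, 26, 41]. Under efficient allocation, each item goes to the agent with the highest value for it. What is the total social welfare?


Step 1: For each item, find the maximum value among all agents.
Step 2: Item 0 -> Agent 2 (value 43)
Step 3: Item 1 -> Agent 2 (value 39)
Step 4: Item 2 -> Agent 2 (value 45)
Step 5: Item 3 -> Agent 2 (value 47)
Step 6: Total welfare = 43 + 39 + 45 + 47 = 174

174


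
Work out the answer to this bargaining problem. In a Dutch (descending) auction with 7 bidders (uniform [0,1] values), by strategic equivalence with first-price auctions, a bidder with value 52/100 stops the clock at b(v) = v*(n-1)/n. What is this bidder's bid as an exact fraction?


Step 1: Dutch auctions are strategically equivalent to first-price auctions
Step 2: The equilibrium bid is b(v) = v*(n-1)/n
Step 3: b = 13/25 * 6/7
Step 4: b = 78/175

78/175


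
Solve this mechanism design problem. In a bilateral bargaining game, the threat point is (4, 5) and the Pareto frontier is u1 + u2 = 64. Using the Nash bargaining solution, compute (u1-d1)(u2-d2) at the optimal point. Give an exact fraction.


Step 1: The Nash solution splits surplus symmetrically above the disagreement point
Step 2: u1 = (total + d1 - d2)/2 = (64 + 4 - 5)/2 = 63/2
Step 3: u2 = (total - d1 + d2)/2 = (64 - 4 + 5)/2 = 65/2
Step 4: Nash product = (63/2 - 4) * (65/2 - 5)
Step 5: = 55/2 * 55/2 = 3025/4

3025/4


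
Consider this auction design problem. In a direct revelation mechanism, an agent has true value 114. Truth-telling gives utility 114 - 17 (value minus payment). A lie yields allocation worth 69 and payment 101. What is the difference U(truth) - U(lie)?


Step 1: U(truth) = value - payment = 114 - 17 = 97
Step 2: U(lie) = allocation - payment = 69 - 101 = -32
Step 3: IC gap = 97 - (-32) = 129

129


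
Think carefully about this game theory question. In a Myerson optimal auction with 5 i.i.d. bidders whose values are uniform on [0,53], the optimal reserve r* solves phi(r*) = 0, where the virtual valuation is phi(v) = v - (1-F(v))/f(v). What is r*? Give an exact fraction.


Step 1: For U[0,53], F(v) = v/53 and f(v) = 1/53
Step 2: phi(v) = v - (1 - v/53)/(1/53) = v - (53 - v) = 2v - 53
Step 3: Set phi(r*) = 0: 2r* - 53 = 0
Step 4: r* = 53/2 (the number of bidders n = 5 does not enter)

53/2


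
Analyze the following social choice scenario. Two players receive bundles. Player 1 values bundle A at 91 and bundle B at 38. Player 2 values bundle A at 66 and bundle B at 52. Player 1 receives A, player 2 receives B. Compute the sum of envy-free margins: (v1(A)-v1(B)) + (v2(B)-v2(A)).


Step 1: Player 1's margin = v1(A) - v1(B) = 91 - 38 = 53
Step 2: Player 2's margin = v2(B) - v2(A) = 52 - 66 = -14
Step 3: Total margin = 53 + -14 = 39

39


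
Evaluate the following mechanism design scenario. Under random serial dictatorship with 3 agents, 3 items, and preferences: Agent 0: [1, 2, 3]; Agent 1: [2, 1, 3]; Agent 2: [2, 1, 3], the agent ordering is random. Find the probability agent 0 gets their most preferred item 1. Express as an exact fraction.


Step 1: Agent 0 wants item 1
Step 2: There are 6 possible orderings of agents
Step 3: In 4 orderings, agent 0 gets item 1
Step 4: Probability = 4/6 = 2/3

2/3


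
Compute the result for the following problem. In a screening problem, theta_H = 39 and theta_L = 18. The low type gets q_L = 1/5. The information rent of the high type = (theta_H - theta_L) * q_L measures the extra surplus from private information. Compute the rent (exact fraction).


Step 1: theta_H - theta_L = 39 - 18 = 21
Step 2: Information rent = (theta_H - theta_L) * q_L
Step 3: = 21 * 1/5
Step 4: = 21/5

21/5


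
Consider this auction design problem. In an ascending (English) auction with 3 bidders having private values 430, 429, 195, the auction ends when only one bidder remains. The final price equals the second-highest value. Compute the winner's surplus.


Step 1: Identify the highest value: 430
Step 2: Identify the second-highest value: 429
Step 3: The final price = second-highest value = 429
Step 4: Surplus = 430 - 429 = 1

1


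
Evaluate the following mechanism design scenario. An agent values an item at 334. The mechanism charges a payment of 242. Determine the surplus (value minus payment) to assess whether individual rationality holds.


Step 1: Surplus = value - payment = 334 - 242 = 92
Step 2: IR is satisfied (surplus >= 0)

92


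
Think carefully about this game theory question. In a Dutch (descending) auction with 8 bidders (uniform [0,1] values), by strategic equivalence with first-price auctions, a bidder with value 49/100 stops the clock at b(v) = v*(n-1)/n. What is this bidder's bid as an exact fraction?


Step 1: Dutch auctions are strategically equivalent to first-price auctions
Step 2: The equilibrium bid is b(v) = v*(n-1)/n
Step 3: b = 49/100 * 7/8
Step 4: b = 343/800

343/800


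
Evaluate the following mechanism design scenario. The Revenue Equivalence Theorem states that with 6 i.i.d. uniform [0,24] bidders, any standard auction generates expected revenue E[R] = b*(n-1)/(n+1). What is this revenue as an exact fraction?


Step 1: By Revenue Equivalence, expected revenue = b*(n-1)/(n+1)
Step 2: Substituting n = 6, b = 24
Step 3: Revenue = 24*(6-1)/(6+1) = 24*5/7
Step 4: Revenue = 120/7

120/7


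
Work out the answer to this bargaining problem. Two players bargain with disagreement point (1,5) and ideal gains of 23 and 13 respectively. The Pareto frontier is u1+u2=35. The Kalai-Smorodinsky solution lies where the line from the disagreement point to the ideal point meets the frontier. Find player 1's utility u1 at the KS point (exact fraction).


Step 1: At the KS point, (u1-d1)/r1 = (u2-d2)/r2 = t and u1+u2 = 35
Step 2: u1 = d1 + r1*t and u2 = d2 + r2*t, so (d1 + r1*t) + (d2 + r2*t) = 35
Step 3: t = (35 - 1 - 5)/(23 + 13) = 29/36
Step 4: u1 = d1 + r1*t = 1 + 23 * 29/36 = 703/36
Step 5: (Check: u2 = d2 + r2*t = 557/36; u1+u2 = 703/36 + 557/36 = 35, on the frontier.)

703/36


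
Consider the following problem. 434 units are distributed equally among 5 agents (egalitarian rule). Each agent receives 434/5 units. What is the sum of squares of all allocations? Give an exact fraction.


Step 1: Each agent's share = 434/5
Step 2: Square of each share = (434/5)^2 = 188356/25
Step 3: Sum of squares = 5 * 188356/25 = 188356/5

188356/5


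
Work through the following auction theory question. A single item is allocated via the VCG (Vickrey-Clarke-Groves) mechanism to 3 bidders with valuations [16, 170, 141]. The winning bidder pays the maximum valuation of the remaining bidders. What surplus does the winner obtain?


Step 1: The winner is the agent with the highest value: agent 1 with value 170
Step 2: Values of other agents: [16, 141]
Step 3: VCG payment = max of others' values = 141
Step 4: Surplus = 170 - 141 = 29

29


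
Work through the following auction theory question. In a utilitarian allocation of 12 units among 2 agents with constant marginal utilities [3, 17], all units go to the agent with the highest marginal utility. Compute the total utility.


Step 1: The marginal utilities are [3, 17]
Step 2: The highest marginal utility is 17
Step 3: All 12 units go to that agent
Step 4: Total utility = 17 * 12 = 204

204


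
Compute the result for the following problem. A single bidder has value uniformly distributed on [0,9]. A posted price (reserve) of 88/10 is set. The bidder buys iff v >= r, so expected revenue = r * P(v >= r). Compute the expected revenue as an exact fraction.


Step 1: Posted price r = 44/5, value support [0,9]
Step 2: P(v >= r) = (9 - 44/5)/9 = 1/45
Step 3: Expected revenue = r * P(v >= r) = 44/5 * 1/45
Step 4: Revenue = 44/225

44/225


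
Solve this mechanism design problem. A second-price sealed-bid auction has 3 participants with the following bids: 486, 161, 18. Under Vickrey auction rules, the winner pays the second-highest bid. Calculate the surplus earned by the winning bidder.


Step 1: Sort bids in descending order: 486, 161, 18
Step 2: The winning bid is the highest: 486
Step 3: The payment equals the second-highest bid: 161
Step 4: Surplus = winner's bid - payment = 486 - 161 = 325

325


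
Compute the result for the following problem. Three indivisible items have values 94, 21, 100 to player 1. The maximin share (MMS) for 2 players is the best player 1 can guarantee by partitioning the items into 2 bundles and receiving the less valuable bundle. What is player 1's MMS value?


Step 1: Item values = 94, 21, 100
Step 2: Enumerate all 2-bundle partitions and take the smaller bundle:
  Partition 1: {94} vs {21,100} -> bundles 94, 121; min = 94
  Partition 2: {21} vs {94,100} -> bundles 21, 194; min = 21
  Partition 3: {100} vs {94,21} -> bundles 100, 115; min = 100
Step 3: MMS = max(94, 21, 100) = 100

100


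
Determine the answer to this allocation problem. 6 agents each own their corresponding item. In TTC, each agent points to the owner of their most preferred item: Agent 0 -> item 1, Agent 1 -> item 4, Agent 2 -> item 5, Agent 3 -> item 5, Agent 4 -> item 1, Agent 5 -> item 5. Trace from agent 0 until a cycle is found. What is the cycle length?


Step 1: Trace the pointer graph from agent 0: 0 -> 1 -> 4 -> 1
Step 2: A cycle is detected when we revisit agent 1
Step 3: The cycle is: 1 -> 4 -> 1
Step 4: Cycle length = 2

2


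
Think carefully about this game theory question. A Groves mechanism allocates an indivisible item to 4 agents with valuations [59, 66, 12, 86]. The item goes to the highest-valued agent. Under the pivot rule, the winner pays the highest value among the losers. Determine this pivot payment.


Step 1: The efficient winner is agent 3 with value 86
Step 2: Other agents' values: [59, 66, 12]
Step 3: Pivot payment = max(others) = 66
Step 4: The winner pays 66

66


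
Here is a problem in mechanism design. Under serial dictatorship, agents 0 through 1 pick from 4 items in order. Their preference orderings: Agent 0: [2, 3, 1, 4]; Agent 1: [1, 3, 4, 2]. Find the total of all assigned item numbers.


Step 1: Agent 0 picks item 2
Step 2: Agent 1 picks item 1
Step 3: Sum = 2 + 1 = 3

3


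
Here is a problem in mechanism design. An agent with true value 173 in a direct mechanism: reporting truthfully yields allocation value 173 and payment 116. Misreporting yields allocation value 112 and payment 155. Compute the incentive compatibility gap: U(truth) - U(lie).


Step 1: U(truth) = value - payment = 173 - 116 = 57
Step 2: U(lie) = allocation - payment = 112 - 155 = -43
Step 3: IC gap = 57 - (-43) = 100

100


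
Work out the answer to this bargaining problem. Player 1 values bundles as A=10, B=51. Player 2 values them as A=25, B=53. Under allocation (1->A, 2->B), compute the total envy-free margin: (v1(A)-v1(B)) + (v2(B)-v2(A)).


Step 1: Player 1's margin = v1(A) - v1(B) = 10 - 51 = -41
Step 2: Player 2's margin = v2(B) - v2(A) = 53 - 25 = 28
Step 3: Total margin = -41 + 28 = -13

-13


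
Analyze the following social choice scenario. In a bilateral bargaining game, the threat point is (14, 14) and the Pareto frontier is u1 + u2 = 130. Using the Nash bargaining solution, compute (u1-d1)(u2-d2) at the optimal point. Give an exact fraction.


Step 1: The Nash solution splits surplus symmetrically above the disagreement point
Step 2: u1 = (total + d1 - d2)/2 = (130 + 14 - 14)/2 = 65
Step 3: u2 = (total - d1 + d2)/2 = (130 - 14 + 14)/2 = 65
Step 4: Nash product = (65 - 14) * (65 - 14)
Step 5: = 51 * 51 = 2601

2601


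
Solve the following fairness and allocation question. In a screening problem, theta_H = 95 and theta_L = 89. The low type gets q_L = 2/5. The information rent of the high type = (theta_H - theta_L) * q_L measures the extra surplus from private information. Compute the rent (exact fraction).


Step 1: theta_H - theta_L = 95 - 89 = 6
Step 2: Information rent = (theta_H - theta_L) * q_L
Step 3: = 6 * 2/5
Step 4: = 12/5

12/5


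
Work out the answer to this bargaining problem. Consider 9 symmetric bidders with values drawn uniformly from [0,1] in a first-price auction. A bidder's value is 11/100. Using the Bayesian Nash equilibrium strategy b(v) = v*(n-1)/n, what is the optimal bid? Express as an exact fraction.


Step 1: The symmetric BNE bidding function is b(v) = v * (n-1) / n
Step 2: Substitute v = 11/100 and n = 9
Step 3: b = 11/100 * 8/9
Step 4: b = 22/225

22/225


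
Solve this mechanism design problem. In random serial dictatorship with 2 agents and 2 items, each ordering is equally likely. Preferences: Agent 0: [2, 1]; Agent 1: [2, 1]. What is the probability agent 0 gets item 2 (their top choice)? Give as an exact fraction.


Step 1: Agent 0 wants item 2
Step 2: There are 2 possible orderings of agents
Step 3: In 1 orderings, agent 0 gets item 2
Step 4: Probability = 1/2

1/2


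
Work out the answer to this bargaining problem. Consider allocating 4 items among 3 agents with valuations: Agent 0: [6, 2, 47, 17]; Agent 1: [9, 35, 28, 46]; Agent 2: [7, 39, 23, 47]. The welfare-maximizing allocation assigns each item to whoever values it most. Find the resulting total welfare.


Step 1: For each item, find the maximum value among all agents.
Step 2: Item 0 -> Agent 1 (value 9)
Step 3: Item 1 -> Agent 2 (value 39)
Step 4: Item 2 -> Agent 0 (value 47)
Step 5: Item 3 -> Agent 2 (value 47)
Step 6: Total welfare = 9 + 39 + 47 + 47 = 142

142


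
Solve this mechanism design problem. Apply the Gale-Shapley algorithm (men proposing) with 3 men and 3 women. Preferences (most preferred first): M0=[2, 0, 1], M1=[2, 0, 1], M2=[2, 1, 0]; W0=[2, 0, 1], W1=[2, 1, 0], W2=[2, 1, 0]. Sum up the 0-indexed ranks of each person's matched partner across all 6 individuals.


Step 1: Run Gale-Shapley (men propose, women hold best offer):
  M0 proposes to W2; she accepts
  M1 proposes to W2; she switches from M0
  M2 proposes to W2; she switches from M1
  M0 proposes to W0; she accepts
  M1 proposes to W0; rejected
  M1 proposes to W1; she accepts
Step 2: Final matching: W0-M0, W1-M1, W2-M2
Step 3: 0-indexed ranks (man's rank of his match, then woman's): 1 + 1 + 2 + 1 + 0 + 0
Step 4: Total rank sum = 5

5


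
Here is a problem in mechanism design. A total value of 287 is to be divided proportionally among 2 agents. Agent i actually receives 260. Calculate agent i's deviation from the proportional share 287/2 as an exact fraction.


Step 1: Proportional share = 287/2
Step 2: Agent's actual allocation = 260
Step 3: Excess = 260 - 287/2 = 233/2

233/2


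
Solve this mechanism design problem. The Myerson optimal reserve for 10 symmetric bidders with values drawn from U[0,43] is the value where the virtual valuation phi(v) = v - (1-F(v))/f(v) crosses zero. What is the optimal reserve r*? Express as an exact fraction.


Step 1: For U[0,43], F(v) = v/43 and f(v) = 1/43
Step 2: phi(v) = v - (1 - v/43)/(1/43) = v - (43 - v) = 2v - 43
Step 3: Set phi(r*) = 0: 2r* - 43 = 0
Step 4: r* = 43/2 (the number of bidders n = 10 does not enter)

43/2


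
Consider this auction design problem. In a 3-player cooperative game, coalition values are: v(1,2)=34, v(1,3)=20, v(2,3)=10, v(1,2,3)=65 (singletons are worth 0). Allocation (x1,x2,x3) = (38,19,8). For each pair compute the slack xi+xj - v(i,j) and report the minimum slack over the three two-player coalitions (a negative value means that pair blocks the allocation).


Step 1: Slack for coalition (1,2): x1+x2 - v12 = 57 - 34 = 23
Step 2: Slack for coalition (1,3): x1+x3 - v13 = 46 - 20 = 26
Step 3: Slack for coalition (2,3): x2+x3 - v23 = 27 - 10 = 17
Step 4: Minimum slack = min(23, 26, 17) = 17, attained by (2,3); no pair can gain by deviating, so the allocation is in the core

17


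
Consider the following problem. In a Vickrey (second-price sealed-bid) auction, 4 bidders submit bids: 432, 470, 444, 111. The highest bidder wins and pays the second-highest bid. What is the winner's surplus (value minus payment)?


Step 1: Sort bids in descending order: 470, 444, 432, 111
Step 2: The winning bid is the highest: 470
Step 3: The payment equals the second-highest bid: 444
Step 4: Surplus = winner's bid - payment = 470 - 444 = 26

26


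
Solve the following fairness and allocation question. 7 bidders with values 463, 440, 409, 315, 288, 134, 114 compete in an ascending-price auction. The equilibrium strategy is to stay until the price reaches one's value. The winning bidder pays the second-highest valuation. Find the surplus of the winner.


Step 1: Identify the highest value: 463
Step 2: Identify the second-highest value: 440
Step 3: The final price = second-highest value = 440
Step 4: Surplus = 463 - 440 = 23

23


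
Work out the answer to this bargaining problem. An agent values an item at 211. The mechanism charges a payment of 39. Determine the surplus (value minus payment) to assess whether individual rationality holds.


Step 1: Surplus = value - payment = 211 - 39 = 172
Step 2: IR is satisfied (surplus >= 0)

172


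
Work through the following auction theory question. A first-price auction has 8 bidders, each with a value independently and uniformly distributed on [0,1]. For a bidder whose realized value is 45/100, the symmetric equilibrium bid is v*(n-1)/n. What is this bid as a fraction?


Step 1: The symmetric BNE bidding function is b(v) = v * (n-1) / n
Step 2: Substitute v = 9/20 and n = 8
Step 3: b = 9/20 * 7/8
Step 4: b = 63/160

63/160


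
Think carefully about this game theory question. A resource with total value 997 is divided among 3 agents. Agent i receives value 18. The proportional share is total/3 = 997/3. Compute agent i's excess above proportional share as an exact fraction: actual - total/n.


Step 1: Proportional share = 997/3
Step 2: Agent's actual allocation = 18
Step 3: Excess = 18 - 997/3 = -943/3

-943/3


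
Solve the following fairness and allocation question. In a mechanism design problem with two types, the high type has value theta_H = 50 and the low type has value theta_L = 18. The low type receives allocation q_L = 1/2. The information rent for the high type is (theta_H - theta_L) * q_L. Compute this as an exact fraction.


Step 1: theta_H - theta_L = 50 - 18 = 32
Step 2: Information rent = (theta_H - theta_L) * q_L
Step 3: = 32 * 1/2
Step 4: = 16

16


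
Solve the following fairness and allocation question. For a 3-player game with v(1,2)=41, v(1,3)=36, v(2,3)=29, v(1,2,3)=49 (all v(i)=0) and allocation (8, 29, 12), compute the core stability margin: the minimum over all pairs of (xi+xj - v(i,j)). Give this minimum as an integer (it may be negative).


Step 1: Slack for coalition (1,2): x1+x2 - v12 = 37 - 41 = -4
Step 2: Slack for coalition (1,3): x1+x3 - v13 = 20 - 36 = -16
Step 3: Slack for coalition (2,3): x2+x3 - v23 = 41 - 29 = 12
Step 4: Minimum slack = min(-4, -16, 12) = -16, attained by (1,3); coalition (1,3) can block (slack < 0), so the allocation is not in the core

-16


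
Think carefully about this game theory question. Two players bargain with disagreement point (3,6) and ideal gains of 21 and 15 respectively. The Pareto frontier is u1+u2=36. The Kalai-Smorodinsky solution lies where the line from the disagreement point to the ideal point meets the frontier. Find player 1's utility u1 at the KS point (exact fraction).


Step 1: At the KS point, (u1-d1)/r1 = (u2-d2)/r2 = t and u1+u2 = 36
Step 2: u1 = d1 + r1*t and u2 = d2 + r2*t, so (d1 + r1*t) + (d2 + r2*t) = 36
Step 3: t = (36 - 3 - 6)/(21 + 15) = 27/36 = 3/4
Step 4: u1 = d1 + r1*t = 3 + 21 * 3/4 = 75/4
Step 5: (Check: u2 = d2 + r2*t = 69/4; u1+u2 = 75/4 + 69/4 = 36, on the frontier.)

75/4


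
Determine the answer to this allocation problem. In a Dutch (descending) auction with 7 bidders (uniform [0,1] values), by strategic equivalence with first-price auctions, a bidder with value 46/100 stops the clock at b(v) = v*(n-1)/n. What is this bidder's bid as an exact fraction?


Step 1: Dutch auctions are strategically equivalent to first-price auctions
Step 2: The equilibrium bid is b(v) = v*(n-1)/n
Step 3: b = 23/50 * 6/7
Step 4: b = 69/175

69/175


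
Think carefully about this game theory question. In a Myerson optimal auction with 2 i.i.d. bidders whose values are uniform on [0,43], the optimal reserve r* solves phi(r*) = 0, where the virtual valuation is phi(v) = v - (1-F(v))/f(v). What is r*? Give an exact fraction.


Step 1: For U[0,43], F(v) = v/43 and f(v) = 1/43
Step 2: phi(v) = v - (1 - v/43)/(1/43) = v - (43 - v) = 2v - 43
Step 3: Set phi(r*) = 0: 2r* - 43 = 0
Step 4: r* = 43/2 (the number of bidders n = 2 does not enter)

43/2


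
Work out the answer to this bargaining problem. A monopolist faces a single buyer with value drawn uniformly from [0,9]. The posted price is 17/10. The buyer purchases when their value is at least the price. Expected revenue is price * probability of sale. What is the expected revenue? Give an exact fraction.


Step 1: Posted price r = 17/10, value support [0,9]
Step 2: P(v >= r) = (9 - 17/10)/9 = 73/90
Step 3: Expected revenue = r * P(v >= r) = 17/10 * 73/90
Step 4: Revenue = 1241/900

1241/900


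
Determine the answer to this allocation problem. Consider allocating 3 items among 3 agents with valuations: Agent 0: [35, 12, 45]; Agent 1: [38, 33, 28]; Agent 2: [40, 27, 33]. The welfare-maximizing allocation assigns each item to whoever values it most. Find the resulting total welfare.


Step 1: For each item, find the maximum value among all agents.
Step 2: Item 0 -> Agent 2 (value 40)
Step 3: Item 1 -> Agent 1 (value 33)
Step 4: Item 2 -> Agent 0 (value 45)
Step 5: Total welfare = 40 + 33 + 45 = 118

118


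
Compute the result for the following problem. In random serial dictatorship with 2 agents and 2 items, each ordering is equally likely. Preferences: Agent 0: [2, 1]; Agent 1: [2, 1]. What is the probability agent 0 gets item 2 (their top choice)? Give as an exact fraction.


Step 1: Agent 0 wants item 2
Step 2: There are 2 possible orderings of agents
Step 3: In 1 orderings, agent 0 gets item 2
Step 4: Probability = 1/2

1/2


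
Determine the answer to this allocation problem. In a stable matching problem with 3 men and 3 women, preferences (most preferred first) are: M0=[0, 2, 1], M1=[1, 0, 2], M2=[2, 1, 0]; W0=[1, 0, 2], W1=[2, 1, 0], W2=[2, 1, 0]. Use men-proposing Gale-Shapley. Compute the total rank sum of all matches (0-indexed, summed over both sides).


Step 1: Run Gale-Shapley (men propose, women hold best offer):
  M0 proposes to W0; she accepts
  M1 proposes to W1; she accepts
  M2 proposes to W2; she accepts
Step 2: Final matching: W0-M0, W1-M1, W2-M2
Step 3: 0-indexed ranks (man's rank of his match, then woman's): 0 + 1 + 0 + 1 + 0 + 0
Step 4: Total rank sum = 2

2


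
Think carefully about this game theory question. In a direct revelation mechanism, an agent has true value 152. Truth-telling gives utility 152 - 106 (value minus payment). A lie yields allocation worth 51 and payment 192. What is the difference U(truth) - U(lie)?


Step 1: U(truth) = value - payment = 152 - 106 = 46
Step 2: U(lie) = allocation - payment = 51 - 192 = -141
Step 3: IC gap = 46 - (-141) = 187

187


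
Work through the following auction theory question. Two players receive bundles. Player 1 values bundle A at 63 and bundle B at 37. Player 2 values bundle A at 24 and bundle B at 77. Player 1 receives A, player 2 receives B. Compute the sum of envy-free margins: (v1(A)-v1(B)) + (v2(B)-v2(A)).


Step 1: Player 1's margin = v1(A) - v1(B) = 63 - 37 = 26
Step 2: Player 2's margin = v2(B) - v2(A) = 77 - 24 = 53
Step 3: Total margin = 26 + 53 = 79

79


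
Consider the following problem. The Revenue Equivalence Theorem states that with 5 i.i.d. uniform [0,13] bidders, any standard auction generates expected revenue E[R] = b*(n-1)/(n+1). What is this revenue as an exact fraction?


Step 1: By Revenue Equivalence, expected revenue = b*(n-1)/(n+1)
Step 2: Substituting n = 5, b = 13
Step 3: Revenue = 13*(5-1)/(5+1) = 13*4/6
Step 4: Revenue = 52/6 = 26/3

26/3


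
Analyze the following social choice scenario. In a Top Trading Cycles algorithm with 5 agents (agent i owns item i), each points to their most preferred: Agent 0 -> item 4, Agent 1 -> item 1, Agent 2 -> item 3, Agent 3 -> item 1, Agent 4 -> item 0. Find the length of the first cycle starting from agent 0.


Step 1: Trace the pointer graph from agent 0: 0 -> 4 -> 0
Step 2: A cycle is detected when we revisit agent 0
Step 3: The cycle is: 0 -> 4 -> 0
Step 4: Cycle length = 2

2


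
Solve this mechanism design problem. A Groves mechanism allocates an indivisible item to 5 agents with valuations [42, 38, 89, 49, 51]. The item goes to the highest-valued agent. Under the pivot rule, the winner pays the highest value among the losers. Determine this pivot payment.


Step 1: The efficient winner is agent 2 with value 89
Step 2: Other agents' values: [42, 38, 49, 51]
Step 3: Pivot payment = max(others) = 51
Step 4: The winner pays 51

51


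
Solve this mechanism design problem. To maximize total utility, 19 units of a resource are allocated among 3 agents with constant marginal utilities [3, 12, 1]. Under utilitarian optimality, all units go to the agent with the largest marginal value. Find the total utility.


Step 1: The marginal utilities are [3, 12, 1]
Step 2: The highest marginal utility is 12
Step 3: All 19 units go to that agent
Step 4: Total utility = 12 * 19 = 228

228


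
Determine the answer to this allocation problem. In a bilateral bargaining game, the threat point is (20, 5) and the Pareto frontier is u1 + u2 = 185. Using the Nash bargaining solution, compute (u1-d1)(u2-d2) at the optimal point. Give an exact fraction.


Step 1: The Nash solution splits surplus symmetrically above the disagreement point
Step 2: u1 = (total + d1 - d2)/2 = (185 + 20 - 5)/2 = 100
Step 3: u2 = (total - d1 + d2)/2 = (185 - 20 + 5)/2 = 85
Step 4: Nash product = (100 - 20) * (85 - 5)
Step 5: = 80 * 80 = 6400

6400


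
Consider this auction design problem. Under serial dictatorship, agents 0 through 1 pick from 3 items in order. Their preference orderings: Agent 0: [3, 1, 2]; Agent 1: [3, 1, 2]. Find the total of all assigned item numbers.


Step 1: Agent 0 picks item 3
Step 2: Agent 1 picks item 1
Step 3: Sum = 3 + 1 = 4

4


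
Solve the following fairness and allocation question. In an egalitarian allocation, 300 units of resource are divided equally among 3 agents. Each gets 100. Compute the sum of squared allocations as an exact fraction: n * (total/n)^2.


Step 1: Each agent's share = 300/3 = 100
Step 2: Square of each share = (100)^2 = 10000
Step 3: Sum of squares = 3 * 10000 = 30000

30000


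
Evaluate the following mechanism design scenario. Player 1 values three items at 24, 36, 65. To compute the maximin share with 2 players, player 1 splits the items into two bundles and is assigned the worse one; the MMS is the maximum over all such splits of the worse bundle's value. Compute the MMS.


Step 1: Item values = 24, 36, 65
Step 2: Enumerate all 2-bundle partitions and take the smaller bundle:
  Partition 1: {24} vs {36,65} -> bundles 24, 101; min = 24
  Partition 2: {36} vs {24,65} -> bundles 36, 89; min = 36
  Partition 3: {65} vs {24,36} -> bundles 65, 60; min = 60
Step 3: MMS = max(24, 36, 60) = 60

60


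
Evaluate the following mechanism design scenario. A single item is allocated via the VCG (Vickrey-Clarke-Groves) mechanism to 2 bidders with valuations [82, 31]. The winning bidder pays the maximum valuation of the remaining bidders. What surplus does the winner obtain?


Step 1: The winner is the agent with the highest value: agent 0 with value 82
Step 2: Values of other agents: [31]
Step 3: VCG payment = max of others' values = 31
Step 4: Surplus = 82 - 31 = 51

51


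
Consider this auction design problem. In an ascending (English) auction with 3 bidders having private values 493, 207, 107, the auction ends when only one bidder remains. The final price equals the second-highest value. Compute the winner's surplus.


Step 1: Identify the highest value: 493
Step 2: Identify the second-highest value: 207
Step 3: The final price = second-highest value = 207
Step 4: Surplus = 493 - 207 = 286

286


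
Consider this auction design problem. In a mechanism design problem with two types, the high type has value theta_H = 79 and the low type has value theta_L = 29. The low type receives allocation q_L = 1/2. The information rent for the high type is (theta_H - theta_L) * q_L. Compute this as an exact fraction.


Step 1: theta_H - theta_L = 79 - 29 = 50
Step 2: Information rent = (theta_H - theta_L) * q_L
Step 3: = 50 * 1/2
Step 4: = 25

25


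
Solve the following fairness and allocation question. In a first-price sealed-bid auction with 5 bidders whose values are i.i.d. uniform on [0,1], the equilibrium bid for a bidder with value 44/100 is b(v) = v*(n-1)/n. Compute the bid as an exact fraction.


Step 1: The symmetric BNE bidding function is b(v) = v * (n-1) / n
Step 2: Substitute v = 11/25 and n = 5
Step 3: b = 11/25 * 4/5
Step 4: b = 44/125

44/125


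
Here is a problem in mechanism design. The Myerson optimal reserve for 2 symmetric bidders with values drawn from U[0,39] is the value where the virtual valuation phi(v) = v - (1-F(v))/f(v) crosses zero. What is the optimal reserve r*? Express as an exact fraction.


Step 1: For U[0,39], F(v) = v/39 and f(v) = 1/39
Step 2: phi(v) = v - (1 - v/39)/(1/39) = v - (39 - v) = 2v - 39
Step 3: Set phi(r*) = 0: 2r* - 39 = 0
Step 4: r* = 39/2 (the number of bidders n = 2 does not enter)

39/2


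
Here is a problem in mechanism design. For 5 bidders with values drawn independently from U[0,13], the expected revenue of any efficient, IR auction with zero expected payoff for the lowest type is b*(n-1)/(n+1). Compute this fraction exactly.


Step 1: By Revenue Equivalence, expected revenue = b*(n-1)/(n+1)
Step 2: Substituting n = 5, b = 13
Step 3: Revenue = 13*(5-1)/(5+1) = 13*4/6
Step 4: Revenue = 52/6 = 26/3

26/3


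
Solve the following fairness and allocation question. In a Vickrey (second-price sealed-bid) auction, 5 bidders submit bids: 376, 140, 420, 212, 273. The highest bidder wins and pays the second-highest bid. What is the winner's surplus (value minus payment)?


Step 1: Sort bids in descending order: 420, 376, 273, 212, 140
Step 2: The winning bid is the highest: 420
Step 3: The payment equals the second-highest bid: 376
Step 4: Surplus = winner's bid - payment = 420 - 376 = 44

44


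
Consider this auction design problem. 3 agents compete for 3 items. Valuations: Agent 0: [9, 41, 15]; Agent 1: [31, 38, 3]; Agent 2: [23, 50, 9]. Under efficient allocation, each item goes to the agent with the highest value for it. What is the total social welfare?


Step 1: For each item, find the maximum value among all agents.
Step 2: Item 0 -> Agent 1 (value 31)
Step 3: Item 1 -> Agent 2 (value 50)
Step 4: Item 2 -> Agent 0 (value 15)
Step 5: Total welfare = 31 + 50 + 15 = 96

96


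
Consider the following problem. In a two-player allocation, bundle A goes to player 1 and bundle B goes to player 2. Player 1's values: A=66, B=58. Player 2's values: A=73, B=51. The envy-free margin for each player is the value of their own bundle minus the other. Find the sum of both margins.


Step 1: Player 1's margin = v1(A) - v1(B) = 66 - 58 = 8
Step 2: Player 2's margin = v2(B) - v2(A) = 51 - 73 = -22
Step 3: Total margin = 8 + -22 = -14

-14


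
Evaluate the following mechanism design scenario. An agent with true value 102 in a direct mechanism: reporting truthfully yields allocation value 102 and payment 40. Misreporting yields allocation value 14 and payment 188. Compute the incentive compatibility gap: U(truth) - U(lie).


Step 1: U(truth) = value - payment = 102 - 40 = 62
Step 2: U(lie) = allocation - payment = 14 - 188 = -174
Step 3: IC gap = 62 - (-174) = 236

236


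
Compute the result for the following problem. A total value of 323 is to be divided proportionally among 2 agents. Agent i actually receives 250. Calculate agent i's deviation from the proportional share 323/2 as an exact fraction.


Step 1: Proportional share = 323/2
Step 2: Agent's actual allocation = 250
Step 3: Excess = 250 - 323/2 = 177/2

177/2


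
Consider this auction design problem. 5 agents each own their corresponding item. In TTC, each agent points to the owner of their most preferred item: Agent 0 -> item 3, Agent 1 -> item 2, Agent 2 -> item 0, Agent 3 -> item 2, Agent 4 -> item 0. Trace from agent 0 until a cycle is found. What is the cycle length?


Step 1: Trace the pointer graph from agent 0: 0 -> 3 -> 2 -> 0
Step 2: A cycle is detected when we revisit agent 0
Step 3: The cycle is: 0 -> 3 -> 2 -> 0
Step 4: Cycle length = 3

3


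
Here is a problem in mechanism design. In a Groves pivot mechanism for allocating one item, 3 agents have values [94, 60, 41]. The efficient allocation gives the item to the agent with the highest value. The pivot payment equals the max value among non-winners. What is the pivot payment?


Step 1: The efficient winner is agent 0 with value 94
Step 2: Other agents' values: [60, 41]
Step 3: Pivot payment = max(others) = 60
Step 4: The winner pays 60

60


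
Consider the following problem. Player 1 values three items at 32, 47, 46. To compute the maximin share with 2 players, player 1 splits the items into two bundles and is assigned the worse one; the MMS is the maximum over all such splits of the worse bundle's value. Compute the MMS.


Step 1: Item values = 32, 47, 46
Step 2: Enumerate all 2-bundle partitions and take the smaller bundle:
  Partition 1: {32} vs {47,46} -> bundles 32, 93; min = 32
  Partition 2: {47} vs {32,46} -> bundles 47, 78; min = 47
  Partition 3: {46} vs {32,47} -> bundles 46, 79; min = 46
Step 3: MMS = max(32, 47, 46) = 47

47


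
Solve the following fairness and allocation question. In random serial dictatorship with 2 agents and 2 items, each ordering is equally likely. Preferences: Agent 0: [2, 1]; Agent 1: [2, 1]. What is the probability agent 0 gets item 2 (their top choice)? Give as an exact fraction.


Step 1: Agent 0 wants item 2
Step 2: There are 2 possible orderings of agents
Step 3: In 1 orderings, agent 0 gets item 2
Step 4: Probability = 1/2

1/2


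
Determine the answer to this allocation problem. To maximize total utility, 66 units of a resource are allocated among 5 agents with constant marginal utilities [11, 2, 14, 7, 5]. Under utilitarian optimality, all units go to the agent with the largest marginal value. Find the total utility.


Step 1: The marginal utilities are [11, 2, 14, 7, 5]
Step 2: The highest marginal utility is 14
Step 3: All 66 units go to that agent
Step 4: Total utility = 14 * 66 = 924

924
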